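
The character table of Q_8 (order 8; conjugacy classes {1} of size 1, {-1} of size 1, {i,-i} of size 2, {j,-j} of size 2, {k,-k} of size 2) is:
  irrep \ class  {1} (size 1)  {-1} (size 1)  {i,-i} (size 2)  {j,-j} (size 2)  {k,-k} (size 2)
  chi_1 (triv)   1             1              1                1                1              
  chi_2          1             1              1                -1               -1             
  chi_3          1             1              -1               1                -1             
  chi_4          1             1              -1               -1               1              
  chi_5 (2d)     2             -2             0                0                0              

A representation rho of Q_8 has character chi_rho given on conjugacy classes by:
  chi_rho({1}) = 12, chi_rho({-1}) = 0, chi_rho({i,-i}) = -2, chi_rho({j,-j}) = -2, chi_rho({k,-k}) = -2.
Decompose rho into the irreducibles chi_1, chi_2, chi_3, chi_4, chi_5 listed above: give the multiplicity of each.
Multiplicities: chi_1: 0, chi_2: 2, chi_3: 2, chi_4: 2, chi_5: 3.

Use <chi_rho, chi> = (1/|G|) sum_C |C| * chi_rho(C) * conj(chi(C)) with |G| = 8 for each irreducible chi in the table:
  <chi_rho, chi_1> = (1/8)[1*(12)*conj(1) + 1*(0)*conj(1) + 2*(-2)*conj(1) + 2*(-2)*conj(1) + 2*(-2)*conj(1)]
      = (1/8)[(12) + (0) + (-4) + (-4) + (-4)] = 0/8 = 0
  <chi_rho, chi_2> = (1/8)[1*(12)*conj(1) + 1*(0)*conj(1) + 2*(-2)*conj(1) + 2*(-2)*conj(-1) + 2*(-2)*conj(-1)]
      = (1/8)[(12) + (0) + (-4) + (4) + (4)] = 16/8 = 2
  <chi_rho, chi_3> = (1/8)[1*(12)*conj(1) + 1*(0)*conj(1) + 2*(-2)*conj(-1) + 2*(-2)*conj(1) + 2*(-2)*conj(-1)]
      = (1/8)[(12) + (0) + (4) + (-4) + (4)] = 16/8 = 2
  <chi_rho, chi_4> = (1/8)[1*(12)*conj(1) + 1*(0)*conj(1) + 2*(-2)*conj(-1) + 2*(-2)*conj(-1) + 2*(-2)*conj(1)]
      = (1/8)[(12) + (0) + (4) + (4) + (-4)] = 16/8 = 2
  <chi_rho, chi_5> = (1/8)[1*(12)*conj(2) + 1*(0)*conj(-2) + 2*(-2)*conj(0) + 2*(-2)*conj(0) + 2*(-2)*conj(0)]
      = (1/8)[(24) + (0) + (0) + (0) + (0)] = 24/8 = 3
Dimension check: dim(rho) = sum (mult * dim) = 0*1 + 2*1 + 2*1 + 2*1 + 3*2 = 12 = chi_rho(e) = 12.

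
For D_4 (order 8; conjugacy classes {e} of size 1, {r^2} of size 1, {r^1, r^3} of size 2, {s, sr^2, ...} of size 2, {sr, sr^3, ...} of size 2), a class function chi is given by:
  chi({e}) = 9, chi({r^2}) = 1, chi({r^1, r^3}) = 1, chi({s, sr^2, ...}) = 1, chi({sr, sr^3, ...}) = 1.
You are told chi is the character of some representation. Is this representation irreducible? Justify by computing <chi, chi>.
Not irreducible (reducible): <chi, chi> = 11 > 1.

Why: <chi, chi> = (1/|G|) sum_C |C| * |chi(C)|^2 = (1/8)[1*|9|^2 + 1*|1|^2 + 2*|1|^2 + 2*|1|^2 + 2*|1|^2]
  = (1/8)[(81) + (1) + (2) + (2) + (2)] = 88/8 = 11.
A character is irreducible iff <chi, chi> = 1, so this representation is reducible.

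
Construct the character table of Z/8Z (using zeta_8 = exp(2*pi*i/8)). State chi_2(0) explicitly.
Character table of Z/8Z (irreps indexed chi_0,...,chi_7 with chi_k(m) = zeta_8^(k*m), zeta_8 = exp(2*pi*i/8)):
  irrep \ class  {0} (size 1)  {1} (size 1)    {2} (size 1)  {3} (size 1)    {4} (size 1)  {5} (size 1)    {6} (size 1)  {7} (size 1)  
  chi_0          1             1               1             1               1             1               1             1             
  chi_1          1             exp(I*pi/4)     I             exp(3*I*pi/4)   -1            exp(-3*I*pi/4)  -I            exp(-I*pi/4)  
  chi_2          1             I               -1            -I              1             I               -1            -I            
  chi_3          1             exp(3*I*pi/4)   -I            exp(I*pi/4)     -1            exp(-I*pi/4)    I             exp(-3*I*pi/4)
  chi_4          1             -1              1             -1              1             -1              1             -1            
  chi_5          1             exp(-3*I*pi/4)  I             exp(-I*pi/4)    -1            exp(I*pi/4)     -I            exp(3*I*pi/4) 
  chi_6          1             -I              -1            I               1             -I              -1            I             
  chi_7          1             exp(-I*pi/4)    -I            exp(-3*I*pi/4)  -1            exp(3*I*pi/4)   I             exp(I*pi/4)   

Spot check: chi_2(0) = zeta_8^(2*0) = zeta_8^0 = 1.

Solution. Z/8Z is abelian, so all 8 irreducible complex representations are 1-dimensional. They are given by chi_k(m) = zeta_8^(k*m) for k = 0,...,7. Row orthogonality: sum_m chi_k(m) conj(chi_l(m)) = 8 * [k = l].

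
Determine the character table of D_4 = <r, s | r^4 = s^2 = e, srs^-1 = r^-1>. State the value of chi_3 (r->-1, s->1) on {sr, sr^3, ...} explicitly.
Conjugacy classes: {e} of size 1, {r^2} of size 1, {r^1, r^3} of size 2, {s, sr^2, ...} of size 2, {sr, sr^3, ...} of size 2.
Character table:
  irrep \ class              {e} (size 1)  {r^2} (size 1)  {r^1, r^3} (size 2)  {s, sr^2, ...} (size 2)  {sr, sr^3, ...} (size 2)
  chi_1 (triv)               1             1               1                    1                        1                       
  chi_2 (sign: r->1, s->-1)  1             1               1                    -1                       -1                      
  chi_3 (r->-1, s->1)        1             1               -1                   1                        -1                      
  chi_4 (r->-1, s->-1)       1             1               -1                   -1                       1                       
  chi_5 (2d, j=1)            2             -2              0                    0                        0                       

Spot check: chi_3 (r->-1, s->1) on {sr, sr^3, ...} = -1.

Why: D_4 has order 2*4 = 8 with 5 conjugacy classes, hence 5 irreducibles. Sum of squared dims 1 + 1 + 1 + 1 + 4 = 8 = |G|. Linear characters come from the abelianisation; the 2-dimensional irreps have character r^k -> 2*cos(2*pi*j*k/4), reflections -> 0.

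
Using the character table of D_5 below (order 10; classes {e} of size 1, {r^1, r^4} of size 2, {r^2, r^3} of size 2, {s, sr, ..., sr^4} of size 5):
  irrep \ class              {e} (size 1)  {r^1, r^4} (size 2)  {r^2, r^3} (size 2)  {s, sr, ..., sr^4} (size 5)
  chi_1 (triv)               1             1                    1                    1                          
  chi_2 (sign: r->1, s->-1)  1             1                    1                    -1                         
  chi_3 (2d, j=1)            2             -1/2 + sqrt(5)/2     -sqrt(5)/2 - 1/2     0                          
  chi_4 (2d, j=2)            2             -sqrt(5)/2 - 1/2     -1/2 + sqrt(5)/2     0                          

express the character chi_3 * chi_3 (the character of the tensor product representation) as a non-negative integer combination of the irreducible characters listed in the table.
chi_3 tensor chi_3 = chi_1 + chi_2 + chi_4 (all other irreducibles have multiplicity 0).

Solution. The character of a tensor product is the pointwise product (chi_3 * chi_3)(C) = chi_3(C) * chi_3(C):
  {e}: (2)*(2), {r^1, r^4}: (-1/2 + sqrt(5)/2)*(-1/2 + sqrt(5)/2), {r^2, r^3}: (-sqrt(5)/2 - 1/2)*(-sqrt(5)/2 - 1/2), {s, sr, ..., sr^4}: (0)*(0)
so (chi_3 * chi_3) takes values
  {e} -> 4, {r^1, r^4} -> 3/2 - sqrt(5)/2, {r^2, r^3} -> sqrt(5)/2 + 3/2, {s, sr, ..., sr^4} -> 0.
Now take the inner product of this character with each irreducible chi from the table, <chi_3*chi_3, chi> = (1/10) sum_C |C| (chi_3*chi_3)(C) conj(chi(C)):
  <chi_3*chi_3, chi_1> = (1/10)[1*(4)*conj(1) + 2*(3/2 - sqrt(5)/2)*conj(1) + 2*(sqrt(5)/2 + 3/2)*conj(1) + 5*(0)*conj(1)]
      = (1/10)[(4) + (3 - sqrt(5)) + (sqrt(5) + 3) + (0)] = 10/10 = 1
  <chi_3*chi_3, chi_2> = (1/10)[1*(4)*conj(1) + 2*(3/2 - sqrt(5)/2)*conj(1) + 2*(sqrt(5)/2 + 3/2)*conj(1) + 5*(0)*conj(-1)]
      = (1/10)[(4) + (3 - sqrt(5)) + (sqrt(5) + 3) + (0)] = 10/10 = 1
  <chi_3*chi_3, chi_3> = (1/10)[1*(4)*conj(2) + 2*(3/2 - sqrt(5)/2)*conj(-1/2 + sqrt(5)/2) + 2*(sqrt(5)/2 + 3/2)*conj(-sqrt(5)/2 - 1/2) + 5*(0)*conj(0)]
      = (1/10)[(8) + (-4 + 2*sqrt(5)) + (-2*sqrt(5) - 4) + (0)] = 0/10 = 0
  <chi_3*chi_3, chi_4> = (1/10)[1*(4)*conj(2) + 2*(3/2 - sqrt(5)/2)*conj(-sqrt(5)/2 - 1/2) + 2*(sqrt(5)/2 + 3/2)*conj(-1/2 + sqrt(5)/2) + 5*(0)*conj(0)]
      = (1/10)[(8) + (1 - sqrt(5)) + (1 + sqrt(5)) + (0)] = 10/10 = 1
Hence the multiplicities are chi_1: 1, chi_2: 1, chi_4: 1. Dimension check: dim(chi_3)*dim(chi_3) = 2*2 = 4 and sum (mult * dim) = 1*1 + 1*1 + 1*2 = 4.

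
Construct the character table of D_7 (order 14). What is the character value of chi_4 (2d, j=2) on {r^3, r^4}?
Conjugacy classes: {e} of size 1, {r^1, r^6} of size 2, {r^2, r^5} of size 2, {r^3, r^4} of size 2, {s, sr, ..., sr^6} of size 7.
Character table:
  irrep \ class              {e} (size 1)  {r^1, r^6} (size 2)  {r^2, r^5} (size 2)  {r^3, r^4} (size 2)  {s, sr, ..., sr^6} (size 7)
  chi_1 (triv)               1             1                    1                    1                    1                          
  chi_2 (sign: r->1, s->-1)  1             1                    1                    1                    -1                         
  chi_3 (2d, j=1)            2             2*cos(2*pi/7)        -2*cos(3*pi/7)       -2*cos(pi/7)         0                          
  chi_4 (2d, j=2)            2             -2*cos(3*pi/7)       -2*cos(pi/7)         2*cos(2*pi/7)        0                          
  chi_5 (2d, j=3)            2             -2*cos(pi/7)         2*cos(2*pi/7)        -2*cos(3*pi/7)       0                          

Spot check: chi_4 (2d, j=2) on {r^3, r^4} = 2*cos(2*pi/7).

Proof sketch: D_7 has order 2*7 = 14 with 5 conjugacy classes, hence 5 irreducibles. Sum of squared dims 1 + 1 + 4 + 4 + 4 = 14 = |G|. Linear characters come from the abelianisation; the 2-dimensional irreps have character r^k -> 2*cos(2*pi*j*k/7), reflections -> 0.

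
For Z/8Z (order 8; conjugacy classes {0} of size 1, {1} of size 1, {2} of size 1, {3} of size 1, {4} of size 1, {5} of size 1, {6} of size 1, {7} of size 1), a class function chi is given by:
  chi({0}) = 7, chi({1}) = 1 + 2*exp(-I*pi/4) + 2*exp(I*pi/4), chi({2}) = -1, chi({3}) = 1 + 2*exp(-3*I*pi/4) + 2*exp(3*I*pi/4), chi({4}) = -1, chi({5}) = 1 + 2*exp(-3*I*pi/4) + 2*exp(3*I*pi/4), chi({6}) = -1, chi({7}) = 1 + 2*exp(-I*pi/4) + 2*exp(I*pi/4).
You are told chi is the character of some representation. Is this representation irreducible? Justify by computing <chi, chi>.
Not irreducible (reducible): <chi, chi> = 11 > 1.

Explanation: <chi, chi> = (1/|G|) sum_C |C| * |chi(C)|^2 = (1/8)[1*|7|^2 + 1*|1 + 2*exp(-I*pi/4) + 2*exp(I*pi/4)|^2 + 1*|-1|^2 + 1*|1 + 2*exp(-3*I*pi/4) + 2*exp(3*I*pi/4)|^2 + 1*|-1|^2 + 1*|1 + 2*exp(-3*I*pi/4) + 2*exp(3*I*pi/4)|^2 + 1*|-1|^2 + 1*|1 + 2*exp(-I*pi/4) + 2*exp(I*pi/4)|^2]
  = (1/8)[(49) + (9 + 4*exp(-I*pi/4) + 4*exp(I*pi/4)) + (1) + (9 + 4*exp(-3*I*pi/4) + 4*exp(3*I*pi/4)) + (1) + (9 + 4*exp(-3*I*pi/4) + 4*exp(3*I*pi/4)) + (1) + (9 + 4*exp(-I*pi/4) + 4*exp(I*pi/4))] = 88/8 = 11.
(Exp terms are combined using exp(i*s)*conj(exp(i*t)) = exp(i*(s-t)), and sums of them are collapsed using the identity that for every m > 1 the m distinct m-th roots of unity sum to 0, e.g. 1 + exp(2*I*pi/3) + exp(-2*I*pi/3) = 0.)
A character is irreducible iff <chi, chi> = 1, so this representation is reducible.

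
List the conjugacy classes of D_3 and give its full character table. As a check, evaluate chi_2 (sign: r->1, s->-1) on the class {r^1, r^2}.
Conjugacy classes: {e} of size 1, {r^1, r^2} of size 2, {s, sr, ..., sr^2} of size 3.
Character table:
  irrep \ class              {e} (size 1)  {r^1, r^2} (size 2)  {s, sr, ..., sr^2} (size 3)
  chi_1 (triv)               1             1                    1                          
  chi_2 (sign: r->1, s->-1)  1             1                    -1                         
  chi_3 (2d, j=1)            2             -1                   0                          

Spot check: chi_2 (sign: r->1, s->-1) on {r^1, r^2} = 1.

D_3 has order 2*3 = 6 with 3 conjugacy classes, hence 3 irreducibles. Sum of squared dims 1 + 1 + 4 = 6 = |G|. Linear characters come from the abelianisation; the 2-dimensional irreps have character r^k -> 2*cos(2*pi*j*k/3), reflections -> 0.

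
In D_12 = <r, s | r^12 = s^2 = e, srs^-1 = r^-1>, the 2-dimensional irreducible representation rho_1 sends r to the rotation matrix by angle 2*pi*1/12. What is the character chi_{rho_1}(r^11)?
chi_{rho_1}(r^11) = 2*cos(2*pi*1*11/12) = sqrt(3)

Argument: rho_1(r^11) is rotation by angle 2*pi*1*11/12, whose trace is 2*cos(2*pi*1*11/12) = sqrt(3).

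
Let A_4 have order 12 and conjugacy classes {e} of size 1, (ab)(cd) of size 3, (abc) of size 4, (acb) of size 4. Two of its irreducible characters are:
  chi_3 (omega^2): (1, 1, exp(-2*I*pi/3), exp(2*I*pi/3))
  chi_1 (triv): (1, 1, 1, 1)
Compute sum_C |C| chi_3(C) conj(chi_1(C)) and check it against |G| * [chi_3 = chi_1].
Sum = 0; so <chi_3, chi_1> = 0 (distinct irreducibles are orthogonal).

Reasoning: Compute term by term over conjugacy classes (|C| * chi_3(C) * conj(chi_1(C))):
  1*(1)*conj(1) + 3*(1)*conj(1) + 4*(exp(-2*I*pi/3))*conj(1) + 4*(exp(2*I*pi/3))*conj(1)
  = (1) + (3) + (4*exp(-2*I*pi/3)) + (4*exp(2*I*pi/3))
  = 0.
(Exp terms are combined using exp(i*s)*conj(exp(i*t)) = exp(i*(s-t)), and sums of them are collapsed using the identity that for every m > 1 the m distinct m-th roots of unity sum to 0, e.g. 1 + exp(2*I*pi/3) + exp(-2*I*pi/3) = 0.)
Dividing by |G| = 12 gives 0/12 = 0, matching the row-orthogonality relation <chi_3, chi_1> = [chi_3 = chi_1].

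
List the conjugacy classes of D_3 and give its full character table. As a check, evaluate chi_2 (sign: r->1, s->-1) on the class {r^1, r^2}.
Conjugacy classes: {e} of size 1, {r^1, r^2} of size 2, {s, sr, ..., sr^2} of size 3.
Character table:
  irrep \ class              {e} (size 1)  {r^1, r^2} (size 2)  {s, sr, ..., sr^2} (size 3)
  chi_1 (triv)               1             1                    1                          
  chi_2 (sign: r->1, s->-1)  1             1                    -1                         
  chi_3 (2d, j=1)            2             -1                   0                          

Spot check: chi_2 (sign: r->1, s->-1) on {r^1, r^2} = 1.

D_3 has order 2*3 = 6 with 3 conjugacy classes, hence 3 irreducibles. Sum of squared dims 1 + 1 + 4 = 6 = |G|. Linear characters come from the abelianisation; the 2-dimensional irreps have character r^k -> 2*cos(2*pi*j*k/3), reflections -> 0.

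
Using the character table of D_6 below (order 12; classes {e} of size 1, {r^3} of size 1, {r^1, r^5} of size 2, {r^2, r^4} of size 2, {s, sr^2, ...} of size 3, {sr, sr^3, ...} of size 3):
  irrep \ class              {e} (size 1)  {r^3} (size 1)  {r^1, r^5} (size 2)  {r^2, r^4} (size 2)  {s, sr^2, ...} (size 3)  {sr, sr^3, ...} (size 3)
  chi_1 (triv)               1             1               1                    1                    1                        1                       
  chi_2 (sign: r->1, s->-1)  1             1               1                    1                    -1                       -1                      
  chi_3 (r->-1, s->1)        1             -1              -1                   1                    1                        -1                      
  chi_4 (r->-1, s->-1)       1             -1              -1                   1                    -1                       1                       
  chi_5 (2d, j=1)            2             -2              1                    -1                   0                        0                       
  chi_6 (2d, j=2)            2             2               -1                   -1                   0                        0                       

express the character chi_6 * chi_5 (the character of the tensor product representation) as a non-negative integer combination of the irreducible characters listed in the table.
chi_6 tensor chi_5 = chi_3 + chi_4 + chi_5 (all other irreducibles have multiplicity 0).

Details: The character of a tensor product is the pointwise product (chi_6 * chi_5)(C) = chi_6(C) * chi_5(C):
  {e}: (2)*(2), {r^3}: (2)*(-2), {r^1, r^5}: (-1)*(1), {r^2, r^4}: (-1)*(-1), {s, sr^2, ...}: (0)*(0), {sr, sr^3, ...}: (0)*(0)
so (chi_6 * chi_5) takes values
  {e} -> 4, {r^3} -> -4, {r^1, r^5} -> -1, {r^2, r^4} -> 1, {s, sr^2, ...} -> 0, {sr, sr^3, ...} -> 0.
Now take the inner product of this character with each irreducible chi from the table, <chi_6*chi_5, chi> = (1/12) sum_C |C| (chi_6*chi_5)(C) conj(chi(C)):
  <chi_6*chi_5, chi_1> = (1/12)[1*(4)*conj(1) + 1*(-4)*conj(1) + 2*(-1)*conj(1) + 2*(1)*conj(1) + 3*(0)*conj(1) + 3*(0)*conj(1)]
      = (1/12)[(4) + (-4) + (-2) + (2) + (0) + (0)] = 0/12 = 0
  <chi_6*chi_5, chi_2> = (1/12)[1*(4)*conj(1) + 1*(-4)*conj(1) + 2*(-1)*conj(1) + 2*(1)*conj(1) + 3*(0)*conj(-1) + 3*(0)*conj(-1)]
      = (1/12)[(4) + (-4) + (-2) + (2) + (0) + (0)] = 0/12 = 0
  <chi_6*chi_5, chi_3> = (1/12)[1*(4)*conj(1) + 1*(-4)*conj(-1) + 2*(-1)*conj(-1) + 2*(1)*conj(1) + 3*(0)*conj(1) + 3*(0)*conj(-1)]
      = (1/12)[(4) + (4) + (2) + (2) + (0) + (0)] = 12/12 = 1
  <chi_6*chi_5, chi_4> = (1/12)[1*(4)*conj(1) + 1*(-4)*conj(-1) + 2*(-1)*conj(-1) + 2*(1)*conj(1) + 3*(0)*conj(-1) + 3*(0)*conj(1)]
      = (1/12)[(4) + (4) + (2) + (2) + (0) + (0)] = 12/12 = 1
  <chi_6*chi_5, chi_5> = (1/12)[1*(4)*conj(2) + 1*(-4)*conj(-2) + 2*(-1)*conj(1) + 2*(1)*conj(-1) + 3*(0)*conj(0) + 3*(0)*conj(0)]
      = (1/12)[(8) + (8) + (-2) + (-2) + (0) + (0)] = 12/12 = 1
  <chi_6*chi_5, chi_6> = (1/12)[1*(4)*conj(2) + 1*(-4)*conj(2) + 2*(-1)*conj(-1) + 2*(1)*conj(-1) + 3*(0)*conj(0) + 3*(0)*conj(0)]
      = (1/12)[(8) + (-8) + (2) + (-2) + (0) + (0)] = 0/12 = 0
Hence the multiplicities are chi_3: 1, chi_4: 1, chi_5: 1. Dimension check: dim(chi_6)*dim(chi_5) = 2*2 = 4 and sum (mult * dim) = 1*1 + 1*1 + 1*2 = 4.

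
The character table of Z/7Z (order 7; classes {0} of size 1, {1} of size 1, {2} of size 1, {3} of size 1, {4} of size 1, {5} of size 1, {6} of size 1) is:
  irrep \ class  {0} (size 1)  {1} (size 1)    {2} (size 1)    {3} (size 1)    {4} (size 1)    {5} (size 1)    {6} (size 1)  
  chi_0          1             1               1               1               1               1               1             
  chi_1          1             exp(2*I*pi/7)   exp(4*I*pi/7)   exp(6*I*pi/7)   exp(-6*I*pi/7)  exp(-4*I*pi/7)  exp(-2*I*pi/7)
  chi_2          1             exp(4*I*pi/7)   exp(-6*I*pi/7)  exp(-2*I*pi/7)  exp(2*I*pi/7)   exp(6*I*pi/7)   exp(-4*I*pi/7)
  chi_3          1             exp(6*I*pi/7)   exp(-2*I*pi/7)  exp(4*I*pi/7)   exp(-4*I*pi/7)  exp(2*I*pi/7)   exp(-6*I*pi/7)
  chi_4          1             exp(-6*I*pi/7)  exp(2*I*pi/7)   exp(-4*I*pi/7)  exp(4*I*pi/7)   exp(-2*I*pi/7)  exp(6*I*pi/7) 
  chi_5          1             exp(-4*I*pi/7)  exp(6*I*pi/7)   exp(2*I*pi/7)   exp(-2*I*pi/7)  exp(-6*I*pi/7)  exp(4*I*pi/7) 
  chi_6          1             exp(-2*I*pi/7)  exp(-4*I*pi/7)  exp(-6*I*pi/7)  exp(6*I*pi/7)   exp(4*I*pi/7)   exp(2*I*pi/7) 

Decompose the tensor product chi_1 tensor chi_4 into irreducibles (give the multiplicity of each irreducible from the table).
chi_1 tensor chi_4 = chi_5 (all other irreducibles have multiplicity 0).

Explanation: The character of a tensor product is the pointwise product (chi_1 * chi_4)(C) = chi_1(C) * chi_4(C):
  {0}: (1)*(1), {1}: (exp(2*I*pi/7))*(exp(-6*I*pi/7)), {2}: (exp(4*I*pi/7))*(exp(2*I*pi/7)), {3}: (exp(6*I*pi/7))*(exp(-4*I*pi/7)), {4}: (exp(-6*I*pi/7))*(exp(4*I*pi/7)), {5}: (exp(-4*I*pi/7))*(exp(-2*I*pi/7)), {6}: (exp(-2*I*pi/7))*(exp(6*I*pi/7))
so (chi_1 * chi_4) takes values
  {0} -> 1, {1} -> exp(-4*I*pi/7), {2} -> exp(6*I*pi/7), {3} -> exp(2*I*pi/7), {4} -> exp(-2*I*pi/7), {5} -> exp(-6*I*pi/7), {6} -> exp(4*I*pi/7).
Now take the inner product of this character with each irreducible chi from the table, <chi_1*chi_4, chi> = (1/7) sum_C |C| (chi_1*chi_4)(C) conj(chi(C)):
  <chi_1*chi_4, chi_0> = (1/7)[1*(1)*conj(1) + 1*(exp(-4*I*pi/7))*conj(1) + 1*(exp(6*I*pi/7))*conj(1) + 1*(exp(2*I*pi/7))*conj(1) + 1*(exp(-2*I*pi/7))*conj(1) + 1*(exp(-6*I*pi/7))*conj(1) + 1*(exp(4*I*pi/7))*conj(1)]
      = (1/7)[(1) + (exp(-4*I*pi/7)) + (exp(6*I*pi/7)) + (exp(2*I*pi/7)) + (exp(-2*I*pi/7)) + (exp(-6*I*pi/7)) + (exp(4*I*pi/7))] = 0/7 = 0
  <chi_1*chi_4, chi_1> = (1/7)[1*(1)*conj(1) + 1*(exp(-4*I*pi/7))*conj(exp(2*I*pi/7)) + 1*(exp(6*I*pi/7))*conj(exp(4*I*pi/7)) + 1*(exp(2*I*pi/7))*conj(exp(6*I*pi/7)) + 1*(exp(-2*I*pi/7))*conj(exp(-6*I*pi/7)) + 1*(exp(-6*I*pi/7))*conj(exp(-4*I*pi/7)) + 1*(exp(4*I*pi/7))*conj(exp(-2*I*pi/7))]
      = (1/7)[(1) + (exp(-6*I*pi/7)) + (exp(2*I*pi/7)) + (exp(-4*I*pi/7)) + (exp(4*I*pi/7)) + (exp(-2*I*pi/7)) + (exp(6*I*pi/7))] = 0/7 = 0
  <chi_1*chi_4, chi_2> = (1/7)[1*(1)*conj(1) + 1*(exp(-4*I*pi/7))*conj(exp(4*I*pi/7)) + 1*(exp(6*I*pi/7))*conj(exp(-6*I*pi/7)) + 1*(exp(2*I*pi/7))*conj(exp(-2*I*pi/7)) + 1*(exp(-2*I*pi/7))*conj(exp(2*I*pi/7)) + 1*(exp(-6*I*pi/7))*conj(exp(6*I*pi/7)) + 1*(exp(4*I*pi/7))*conj(exp(-4*I*pi/7))]
      = (1/7)[(1) + (exp(6*I*pi/7)) + (exp(-2*I*pi/7)) + (exp(4*I*pi/7)) + (exp(-4*I*pi/7)) + (exp(2*I*pi/7)) + (exp(-6*I*pi/7))] = 0/7 = 0
  <chi_1*chi_4, chi_3> = (1/7)[1*(1)*conj(1) + 1*(exp(-4*I*pi/7))*conj(exp(6*I*pi/7)) + 1*(exp(6*I*pi/7))*conj(exp(-2*I*pi/7)) + 1*(exp(2*I*pi/7))*conj(exp(4*I*pi/7)) + 1*(exp(-2*I*pi/7))*conj(exp(-4*I*pi/7)) + 1*(exp(-6*I*pi/7))*conj(exp(2*I*pi/7)) + 1*(exp(4*I*pi/7))*conj(exp(-6*I*pi/7))]
      = (1/7)[(1) + (exp(4*I*pi/7)) + (exp(-6*I*pi/7)) + (exp(-2*I*pi/7)) + (exp(2*I*pi/7)) + (exp(6*I*pi/7)) + (exp(-4*I*pi/7))] = 0/7 = 0
  <chi_1*chi_4, chi_4> = (1/7)[1*(1)*conj(1) + 1*(exp(-4*I*pi/7))*conj(exp(-6*I*pi/7)) + 1*(exp(6*I*pi/7))*conj(exp(2*I*pi/7)) + 1*(exp(2*I*pi/7))*conj(exp(-4*I*pi/7)) + 1*(exp(-2*I*pi/7))*conj(exp(4*I*pi/7)) + 1*(exp(-6*I*pi/7))*conj(exp(-2*I*pi/7)) + 1*(exp(4*I*pi/7))*conj(exp(6*I*pi/7))]
      = (1/7)[(1) + (exp(2*I*pi/7)) + (exp(4*I*pi/7)) + (exp(6*I*pi/7)) + (exp(-6*I*pi/7)) + (exp(-4*I*pi/7)) + (exp(-2*I*pi/7))] = 0/7 = 0
  <chi_1*chi_4, chi_5> = (1/7)[1*(1)*conj(1) + 1*(exp(-4*I*pi/7))*conj(exp(-4*I*pi/7)) + 1*(exp(6*I*pi/7))*conj(exp(6*I*pi/7)) + 1*(exp(2*I*pi/7))*conj(exp(2*I*pi/7)) + 1*(exp(-2*I*pi/7))*conj(exp(-2*I*pi/7)) + 1*(exp(-6*I*pi/7))*conj(exp(-6*I*pi/7)) + 1*(exp(4*I*pi/7))*conj(exp(4*I*pi/7))]
      = (1/7)[(1) + (1) + (1) + (1) + (1) + (1) + (1)] = 7/7 = 1
  <chi_1*chi_4, chi_6> = (1/7)[1*(1)*conj(1) + 1*(exp(-4*I*pi/7))*conj(exp(-2*I*pi/7)) + 1*(exp(6*I*pi/7))*conj(exp(-4*I*pi/7)) + 1*(exp(2*I*pi/7))*conj(exp(-6*I*pi/7)) + 1*(exp(-2*I*pi/7))*conj(exp(6*I*pi/7)) + 1*(exp(-6*I*pi/7))*conj(exp(4*I*pi/7)) + 1*(exp(4*I*pi/7))*conj(exp(2*I*pi/7))]
      = (1/7)[(1) + (exp(-2*I*pi/7)) + (exp(-4*I*pi/7)) + (exp(-6*I*pi/7)) + (exp(6*I*pi/7)) + (exp(4*I*pi/7)) + (exp(2*I*pi/7))] = 0/7 = 0
(Exp terms are combined using exp(i*s)*conj(exp(i*t)) = exp(i*(s-t)), and sums of them are collapsed using the identity that for every m > 1 the m distinct m-th roots of unity sum to 0, e.g. 1 + exp(2*I*pi/3) + exp(-2*I*pi/3) = 0.)
Hence the multiplicities are chi_5: 1. Dimension check: dim(chi_1)*dim(chi_4) = 1*1 = 1 and sum (mult * dim) = 1*1 = 1.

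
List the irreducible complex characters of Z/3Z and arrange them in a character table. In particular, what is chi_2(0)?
Character table of Z/3Z (irreps indexed chi_0,...,chi_2 with chi_k(m) = zeta_3^(k*m), zeta_3 = exp(2*pi*i/3)):
  irrep \ class  {0} (size 1)  {1} (size 1)    {2} (size 1)  
  chi_0          1             1               1             
  chi_1          1             exp(2*I*pi/3)   exp(-2*I*pi/3)
  chi_2          1             exp(-2*I*pi/3)  exp(2*I*pi/3) 

Spot check: chi_2(0) = zeta_3^(2*0) = zeta_3^0 = 1.

Derivation: Z/3Z is abelian, so all 3 irreducible complex representations are 1-dimensional. They are given by chi_k(m) = zeta_3^(k*m) for k = 0,...,2. Row orthogonality: sum_m chi_k(m) conj(chi_l(m)) = 3 * [k = l].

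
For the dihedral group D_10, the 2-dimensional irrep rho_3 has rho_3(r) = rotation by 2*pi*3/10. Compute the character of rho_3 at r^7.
chi_{rho_3}(r^7) = 2*cos(2*pi*3*7/10) = 1/2 + sqrt(5)/2

Proof sketch: rho_3(r^7) is rotation by angle 2*pi*3*7/10, whose trace is 2*cos(2*pi*3*7/10) = 1/2 + sqrt(5)/2.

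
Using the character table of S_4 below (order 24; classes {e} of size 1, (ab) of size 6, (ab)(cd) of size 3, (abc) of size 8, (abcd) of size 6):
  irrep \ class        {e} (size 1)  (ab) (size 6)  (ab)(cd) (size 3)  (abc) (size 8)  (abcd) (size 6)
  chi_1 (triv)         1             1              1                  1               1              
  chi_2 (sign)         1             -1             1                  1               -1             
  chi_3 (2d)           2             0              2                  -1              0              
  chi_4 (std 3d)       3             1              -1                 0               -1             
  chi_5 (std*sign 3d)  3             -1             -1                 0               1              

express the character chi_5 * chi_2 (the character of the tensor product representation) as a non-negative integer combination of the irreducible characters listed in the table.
chi_5 tensor chi_2 = chi_4 (all other irreducibles have multiplicity 0).

Argument: The character of a tensor product is the pointwise product (chi_5 * chi_2)(C) = chi_5(C) * chi_2(C):
  {e}: (3)*(1), (ab): (-1)*(-1), (ab)(cd): (-1)*(1), (abc): (0)*(1), (abcd): (1)*(-1)
so (chi_5 * chi_2) takes values
  {e} -> 3, (ab) -> 1, (ab)(cd) -> -1, (abc) -> 0, (abcd) -> -1.
Now take the inner product of this character with each irreducible chi from the table, <chi_5*chi_2, chi> = (1/24) sum_C |C| (chi_5*chi_2)(C) conj(chi(C)):
  <chi_5*chi_2, chi_1> = (1/24)[1*(3)*conj(1) + 6*(1)*conj(1) + 3*(-1)*conj(1) + 8*(0)*conj(1) + 6*(-1)*conj(1)]
      = (1/24)[(3) + (6) + (-3) + (0) + (-6)] = 0/24 = 0
  <chi_5*chi_2, chi_2> = (1/24)[1*(3)*conj(1) + 6*(1)*conj(-1) + 3*(-1)*conj(1) + 8*(0)*conj(1) + 6*(-1)*conj(-1)]
      = (1/24)[(3) + (-6) + (-3) + (0) + (6)] = 0/24 = 0
  <chi_5*chi_2, chi_3> = (1/24)[1*(3)*conj(2) + 6*(1)*conj(0) + 3*(-1)*conj(2) + 8*(0)*conj(-1) + 6*(-1)*conj(0)]
      = (1/24)[(6) + (0) + (-6) + (0) + (0)] = 0/24 = 0
  <chi_5*chi_2, chi_4> = (1/24)[1*(3)*conj(3) + 6*(1)*conj(1) + 3*(-1)*conj(-1) + 8*(0)*conj(0) + 6*(-1)*conj(-1)]
      = (1/24)[(9) + (6) + (3) + (0) + (6)] = 24/24 = 1
  <chi_5*chi_2, chi_5> = (1/24)[1*(3)*conj(3) + 6*(1)*conj(-1) + 3*(-1)*conj(-1) + 8*(0)*conj(0) + 6*(-1)*conj(1)]
      = (1/24)[(9) + (-6) + (3) + (0) + (-6)] = 0/24 = 0
Hence the multiplicities are chi_4: 1. Dimension check: dim(chi_5)*dim(chi_2) = 3*1 = 3 and sum (mult * dim) = 1*3 = 3.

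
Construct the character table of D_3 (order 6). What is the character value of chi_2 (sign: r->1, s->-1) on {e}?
Conjugacy classes: {e} of size 1, {r^1, r^2} of size 2, {s, sr, ..., sr^2} of size 3.
Character table:
  irrep \ class              {e} (size 1)  {r^1, r^2} (size 2)  {s, sr, ..., sr^2} (size 3)
  chi_1 (triv)               1             1                    1                          
  chi_2 (sign: r->1, s->-1)  1             1                    -1                         
  chi_3 (2d, j=1)            2             -1                   0                          

Spot check: chi_2 (sign: r->1, s->-1) on {e} = 1.

Working: D_3 has order 2*3 = 6 with 3 conjugacy classes, hence 3 irreducibles. Sum of squared dims 1 + 1 + 4 = 6 = |G|. Linear characters come from the abelianisation; the 2-dimensional irreps have character r^k -> 2*cos(2*pi*j*k/3), reflections -> 0.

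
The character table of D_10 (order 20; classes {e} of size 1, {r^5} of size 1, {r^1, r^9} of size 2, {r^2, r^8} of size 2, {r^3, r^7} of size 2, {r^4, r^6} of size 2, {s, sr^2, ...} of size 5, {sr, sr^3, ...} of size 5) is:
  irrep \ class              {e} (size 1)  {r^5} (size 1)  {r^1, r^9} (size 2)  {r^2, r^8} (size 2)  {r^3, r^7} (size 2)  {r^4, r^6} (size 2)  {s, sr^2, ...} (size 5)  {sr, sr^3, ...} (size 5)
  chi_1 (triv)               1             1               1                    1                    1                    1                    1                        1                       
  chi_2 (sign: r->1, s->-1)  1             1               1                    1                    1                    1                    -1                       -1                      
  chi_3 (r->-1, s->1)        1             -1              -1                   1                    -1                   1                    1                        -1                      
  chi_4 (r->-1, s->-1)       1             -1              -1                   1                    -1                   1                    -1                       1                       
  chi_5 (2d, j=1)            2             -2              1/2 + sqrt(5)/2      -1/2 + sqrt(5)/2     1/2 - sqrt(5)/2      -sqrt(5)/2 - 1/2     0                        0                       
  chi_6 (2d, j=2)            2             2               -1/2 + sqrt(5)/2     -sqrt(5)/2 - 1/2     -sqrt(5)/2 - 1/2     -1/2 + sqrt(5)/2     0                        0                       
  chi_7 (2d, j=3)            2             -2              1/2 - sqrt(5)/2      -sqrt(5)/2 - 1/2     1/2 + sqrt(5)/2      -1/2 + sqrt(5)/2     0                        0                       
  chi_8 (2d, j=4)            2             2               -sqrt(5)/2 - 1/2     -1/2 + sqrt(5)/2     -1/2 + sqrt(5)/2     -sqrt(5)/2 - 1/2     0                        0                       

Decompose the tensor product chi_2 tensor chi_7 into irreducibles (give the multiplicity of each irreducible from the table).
chi_2 tensor chi_7 = chi_7 (all other irreducibles have multiplicity 0).

Argument: The character of a tensor product is the pointwise product (chi_2 * chi_7)(C) = chi_2(C) * chi_7(C):
  {e}: (1)*(2), {r^5}: (1)*(-2), {r^1, r^9}: (1)*(1/2 - sqrt(5)/2), {r^2, r^8}: (1)*(-sqrt(5)/2 - 1/2), {r^3, r^7}: (1)*(1/2 + sqrt(5)/2), {r^4, r^6}: (1)*(-1/2 + sqrt(5)/2), {s, sr^2, ...}: (-1)*(0), {sr, sr^3, ...}: (-1)*(0)
so (chi_2 * chi_7) takes values
  {e} -> 2, {r^5} -> -2, {r^1, r^9} -> 1/2 - sqrt(5)/2, {r^2, r^8} -> -sqrt(5)/2 - 1/2, {r^3, r^7} -> 1/2 + sqrt(5)/2, {r^4, r^6} -> -1/2 + sqrt(5)/2, {s, sr^2, ...} -> 0, {sr, sr^3, ...} -> 0.
Now take the inner product of this character with each irreducible chi from the table, <chi_2*chi_7, chi> = (1/20) sum_C |C| (chi_2*chi_7)(C) conj(chi(C)):
  <chi_2*chi_7, chi_1> = (1/20)[1*(2)*conj(1) + 1*(-2)*conj(1) + 2*(1/2 - sqrt(5)/2)*conj(1) + 2*(-sqrt(5)/2 - 1/2)*conj(1) + 2*(1/2 + sqrt(5)/2)*conj(1) + 2*(-1/2 + sqrt(5)/2)*conj(1) + 5*(0)*conj(1) + 5*(0)*conj(1)]
      = (1/20)[(2) + (-2) + (1 - sqrt(5)) + (-sqrt(5) - 1) + (1 + sqrt(5)) + (-1 + sqrt(5)) + (0) + (0)] = 0/20 = 0
  <chi_2*chi_7, chi_2> = (1/20)[1*(2)*conj(1) + 1*(-2)*conj(1) + 2*(1/2 - sqrt(5)/2)*conj(1) + 2*(-sqrt(5)/2 - 1/2)*conj(1) + 2*(1/2 + sqrt(5)/2)*conj(1) + 2*(-1/2 + sqrt(5)/2)*conj(1) + 5*(0)*conj(-1) + 5*(0)*conj(-1)]
      = (1/20)[(2) + (-2) + (1 - sqrt(5)) + (-sqrt(5) - 1) + (1 + sqrt(5)) + (-1 + sqrt(5)) + (0) + (0)] = 0/20 = 0
  <chi_2*chi_7, chi_3> = (1/20)[1*(2)*conj(1) + 1*(-2)*conj(-1) + 2*(1/2 - sqrt(5)/2)*conj(-1) + 2*(-sqrt(5)/2 - 1/2)*conj(1) + 2*(1/2 + sqrt(5)/2)*conj(-1) + 2*(-1/2 + sqrt(5)/2)*conj(1) + 5*(0)*conj(1) + 5*(0)*conj(-1)]
      = (1/20)[(2) + (2) + (-1 + sqrt(5)) + (-sqrt(5) - 1) + (-sqrt(5) - 1) + (-1 + sqrt(5)) + (0) + (0)] = 0/20 = 0
  <chi_2*chi_7, chi_4> = (1/20)[1*(2)*conj(1) + 1*(-2)*conj(-1) + 2*(1/2 - sqrt(5)/2)*conj(-1) + 2*(-sqrt(5)/2 - 1/2)*conj(1) + 2*(1/2 + sqrt(5)/2)*conj(-1) + 2*(-1/2 + sqrt(5)/2)*conj(1) + 5*(0)*conj(-1) + 5*(0)*conj(1)]
      = (1/20)[(2) + (2) + (-1 + sqrt(5)) + (-sqrt(5) - 1) + (-sqrt(5) - 1) + (-1 + sqrt(5)) + (0) + (0)] = 0/20 = 0
  <chi_2*chi_7, chi_5> = (1/20)[1*(2)*conj(2) + 1*(-2)*conj(-2) + 2*(1/2 - sqrt(5)/2)*conj(1/2 + sqrt(5)/2) + 2*(-sqrt(5)/2 - 1/2)*conj(-1/2 + sqrt(5)/2) + 2*(1/2 + sqrt(5)/2)*conj(1/2 - sqrt(5)/2) + 2*(-1/2 + sqrt(5)/2)*conj(-sqrt(5)/2 - 1/2) + 5*(0)*conj(0) + 5*(0)*conj(0)]
      = (1/20)[(4) + (4) + (-2) + (-2) + (-2) + (-2) + (0) + (0)] = 0/20 = 0
  <chi_2*chi_7, chi_6> = (1/20)[1*(2)*conj(2) + 1*(-2)*conj(2) + 2*(1/2 - sqrt(5)/2)*conj(-1/2 + sqrt(5)/2) + 2*(-sqrt(5)/2 - 1/2)*conj(-sqrt(5)/2 - 1/2) + 2*(1/2 + sqrt(5)/2)*conj(-sqrt(5)/2 - 1/2) + 2*(-1/2 + sqrt(5)/2)*conj(-1/2 + sqrt(5)/2) + 5*(0)*conj(0) + 5*(0)*conj(0)]
      = (1/20)[(4) + (-4) + (-3 + sqrt(5)) + (sqrt(5) + 3) + (-3 - sqrt(5)) + (3 - sqrt(5)) + (0) + (0)] = 0/20 = 0
  <chi_2*chi_7, chi_7> = (1/20)[1*(2)*conj(2) + 1*(-2)*conj(-2) + 2*(1/2 - sqrt(5)/2)*conj(1/2 - sqrt(5)/2) + 2*(-sqrt(5)/2 - 1/2)*conj(-sqrt(5)/2 - 1/2) + 2*(1/2 + sqrt(5)/2)*conj(1/2 + sqrt(5)/2) + 2*(-1/2 + sqrt(5)/2)*conj(-1/2 + sqrt(5)/2) + 5*(0)*conj(0) + 5*(0)*conj(0)]
      = (1/20)[(4) + (4) + (3 - sqrt(5)) + (sqrt(5) + 3) + (sqrt(5) + 3) + (3 - sqrt(5)) + (0) + (0)] = 20/20 = 1
  <chi_2*chi_7, chi_8> = (1/20)[1*(2)*conj(2) + 1*(-2)*conj(2) + 2*(1/2 - sqrt(5)/2)*conj(-sqrt(5)/2 - 1/2) + 2*(-sqrt(5)/2 - 1/2)*conj(-1/2 + sqrt(5)/2) + 2*(1/2 + sqrt(5)/2)*conj(-1/2 + sqrt(5)/2) + 2*(-1/2 + sqrt(5)/2)*conj(-sqrt(5)/2 - 1/2) + 5*(0)*conj(0) + 5*(0)*conj(0)]
      = (1/20)[(4) + (-4) + (2) + (-2) + (2) + (-2) + (0) + (0)] = 0/20 = 0
Hence the multiplicities are chi_7: 1. Dimension check: dim(chi_2)*dim(chi_7) = 1*2 = 2 and sum (mult * dim) = 1*2 = 2.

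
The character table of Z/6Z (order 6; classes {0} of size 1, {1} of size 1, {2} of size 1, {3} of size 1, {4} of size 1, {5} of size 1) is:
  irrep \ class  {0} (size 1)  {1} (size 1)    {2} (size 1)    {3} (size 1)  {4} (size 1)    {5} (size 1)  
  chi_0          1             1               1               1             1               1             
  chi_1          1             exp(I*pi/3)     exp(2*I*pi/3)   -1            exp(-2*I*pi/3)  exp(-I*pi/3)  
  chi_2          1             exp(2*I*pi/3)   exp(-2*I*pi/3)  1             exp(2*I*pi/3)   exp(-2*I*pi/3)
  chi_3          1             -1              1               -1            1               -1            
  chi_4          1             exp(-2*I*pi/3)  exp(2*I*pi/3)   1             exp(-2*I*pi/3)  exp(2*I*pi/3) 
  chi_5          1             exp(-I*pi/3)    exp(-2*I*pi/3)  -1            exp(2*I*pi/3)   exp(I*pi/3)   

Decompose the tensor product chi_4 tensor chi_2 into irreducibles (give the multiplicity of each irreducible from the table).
chi_4 tensor chi_2 = chi_0 (all other irreducibles have multiplicity 0).

Solution. The character of a tensor product is the pointwise product (chi_4 * chi_2)(C) = chi_4(C) * chi_2(C):
  {0}: (1)*(1), {1}: (exp(-2*I*pi/3))*(exp(2*I*pi/3)), {2}: (exp(2*I*pi/3))*(exp(-2*I*pi/3)), {3}: (1)*(1), {4}: (exp(-2*I*pi/3))*(exp(2*I*pi/3)), {5}: (exp(2*I*pi/3))*(exp(-2*I*pi/3))
so (chi_4 * chi_2) takes values
  {0} -> 1, {1} -> 1, {2} -> 1, {3} -> 1, {4} -> 1, {5} -> 1.
Now take the inner product of this character with each irreducible chi from the table, <chi_4*chi_2, chi> = (1/6) sum_C |C| (chi_4*chi_2)(C) conj(chi(C)):
  <chi_4*chi_2, chi_0> = (1/6)[1*(1)*conj(1) + 1*(1)*conj(1) + 1*(1)*conj(1) + 1*(1)*conj(1) + 1*(1)*conj(1) + 1*(1)*conj(1)]
      = (1/6)[(1) + (1) + (1) + (1) + (1) + (1)] = 6/6 = 1
  <chi_4*chi_2, chi_1> = (1/6)[1*(1)*conj(1) + 1*(1)*conj(exp(I*pi/3)) + 1*(1)*conj(exp(2*I*pi/3)) + 1*(1)*conj(-1) + 1*(1)*conj(exp(-2*I*pi/3)) + 1*(1)*conj(exp(-I*pi/3))]
      = (1/6)[(1) + (exp(-I*pi/3)) + (exp(-2*I*pi/3)) + (-1) + (exp(2*I*pi/3)) + (exp(I*pi/3))] = 0/6 = 0
  <chi_4*chi_2, chi_2> = (1/6)[1*(1)*conj(1) + 1*(1)*conj(exp(2*I*pi/3)) + 1*(1)*conj(exp(-2*I*pi/3)) + 1*(1)*conj(1) + 1*(1)*conj(exp(2*I*pi/3)) + 1*(1)*conj(exp(-2*I*pi/3))]
      = (1/6)[(1) + (exp(-2*I*pi/3)) + (exp(2*I*pi/3)) + (1) + (exp(-2*I*pi/3)) + (exp(2*I*pi/3))] = 0/6 = 0
  <chi_4*chi_2, chi_3> = (1/6)[1*(1)*conj(1) + 1*(1)*conj(-1) + 1*(1)*conj(1) + 1*(1)*conj(-1) + 1*(1)*conj(1) + 1*(1)*conj(-1)]
      = (1/6)[(1) + (-1) + (1) + (-1) + (1) + (-1)] = 0/6 = 0
  <chi_4*chi_2, chi_4> = (1/6)[1*(1)*conj(1) + 1*(1)*conj(exp(-2*I*pi/3)) + 1*(1)*conj(exp(2*I*pi/3)) + 1*(1)*conj(1) + 1*(1)*conj(exp(-2*I*pi/3)) + 1*(1)*conj(exp(2*I*pi/3))]
      = (1/6)[(1) + (exp(2*I*pi/3)) + (exp(-2*I*pi/3)) + (1) + (exp(2*I*pi/3)) + (exp(-2*I*pi/3))] = 0/6 = 0
  <chi_4*chi_2, chi_5> = (1/6)[1*(1)*conj(1) + 1*(1)*conj(exp(-I*pi/3)) + 1*(1)*conj(exp(-2*I*pi/3)) + 1*(1)*conj(-1) + 1*(1)*conj(exp(2*I*pi/3)) + 1*(1)*conj(exp(I*pi/3))]
      = (1/6)[(1) + (exp(I*pi/3)) + (exp(2*I*pi/3)) + (-1) + (exp(-2*I*pi/3)) + (exp(-I*pi/3))] = 0/6 = 0
(Exp terms are combined using exp(i*s)*conj(exp(i*t)) = exp(i*(s-t)), and sums of them are collapsed using the identity that for every m > 1 the m distinct m-th roots of unity sum to 0, e.g. 1 + exp(2*I*pi/3) + exp(-2*I*pi/3) = 0.)
Hence the multiplicities are chi_0: 1. Dimension check: dim(chi_4)*dim(chi_2) = 1*1 = 1 and sum (mult * dim) = 1*1 = 1.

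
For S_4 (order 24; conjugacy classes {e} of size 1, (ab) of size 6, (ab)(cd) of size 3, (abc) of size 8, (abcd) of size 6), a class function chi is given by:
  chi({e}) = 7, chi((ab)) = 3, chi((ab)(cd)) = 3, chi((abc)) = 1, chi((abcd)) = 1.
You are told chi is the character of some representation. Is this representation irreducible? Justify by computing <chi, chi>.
Not irreducible (reducible): <chi, chi> = 6 > 1.

Working: <chi, chi> = (1/|G|) sum_C |C| * |chi(C)|^2 = (1/24)[1*|7|^2 + 6*|3|^2 + 3*|3|^2 + 8*|1|^2 + 6*|1|^2]
  = (1/24)[(49) + (54) + (27) + (8) + (6)] = 144/24 = 6.
A character is irreducible iff <chi, chi> = 1, so this representation is reducible.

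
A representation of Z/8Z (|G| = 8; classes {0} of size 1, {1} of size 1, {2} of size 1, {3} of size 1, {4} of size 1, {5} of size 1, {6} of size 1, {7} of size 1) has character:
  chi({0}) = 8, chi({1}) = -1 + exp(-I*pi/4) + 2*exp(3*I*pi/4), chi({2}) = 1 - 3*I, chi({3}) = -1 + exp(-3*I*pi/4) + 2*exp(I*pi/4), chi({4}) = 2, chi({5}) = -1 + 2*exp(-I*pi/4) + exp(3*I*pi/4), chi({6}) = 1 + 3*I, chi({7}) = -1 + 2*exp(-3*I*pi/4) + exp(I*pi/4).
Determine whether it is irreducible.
Not irreducible (reducible): <chi, chi> = 12 > 1.

Why: <chi, chi> = (1/|G|) sum_C |C| * |chi(C)|^2 = (1/8)[1*|8|^2 + 1*|-1 + exp(-I*pi/4) + 2*exp(3*I*pi/4)|^2 + 1*|1 - 3*I|^2 + 1*|-1 + exp(-3*I*pi/4) + 2*exp(I*pi/4)|^2 + 1*|2|^2 + 1*|-1 + 2*exp(-I*pi/4) + exp(3*I*pi/4)|^2 + 1*|1 + 3*I|^2 + 1*|-1 + 2*exp(-3*I*pi/4) + exp(I*pi/4)|^2]
  = (1/8)[(64) + (2 - 2*exp(3*I*pi/4) - exp(I*pi/4) - exp(-I*pi/4) - 2*exp(-3*I*pi/4)) + (10) + (2 - 2*exp(I*pi/4) - exp(3*I*pi/4) - exp(-3*I*pi/4) - 2*exp(-I*pi/4)) + (4) + (2 - 2*exp(I*pi/4) - exp(3*I*pi/4) - exp(-3*I*pi/4) - 2*exp(-I*pi/4)) + (10) + (2 - 2*exp(3*I*pi/4) - exp(I*pi/4) - exp(-I*pi/4) - 2*exp(-3*I*pi/4))] = 96/8 = 12.
(Exp terms are combined using exp(i*s)*conj(exp(i*t)) = exp(i*(s-t)), and sums of them are collapsed using the identity that for every m > 1 the m distinct m-th roots of unity sum to 0, e.g. 1 + exp(2*I*pi/3) + exp(-2*I*pi/3) = 0.)
A character is irreducible iff <chi, chi> = 1, so this representation is reducible.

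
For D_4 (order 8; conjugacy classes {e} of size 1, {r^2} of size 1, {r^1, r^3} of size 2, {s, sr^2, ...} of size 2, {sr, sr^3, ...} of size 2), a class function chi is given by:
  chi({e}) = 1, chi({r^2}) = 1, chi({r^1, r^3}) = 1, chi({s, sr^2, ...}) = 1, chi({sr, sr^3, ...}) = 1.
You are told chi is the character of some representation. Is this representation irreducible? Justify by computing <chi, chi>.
Irreducible: <chi, chi> = 1.

Explanation: <chi, chi> = (1/|G|) sum_C |C| * |chi(C)|^2 = (1/8)[1*|1|^2 + 1*|1|^2 + 2*|1|^2 + 2*|1|^2 + 2*|1|^2]
  = (1/8)[(1) + (1) + (2) + (2) + (2)] = 8/8 = 1.
A character is irreducible iff <chi, chi> = 1, so this representation is irreducible.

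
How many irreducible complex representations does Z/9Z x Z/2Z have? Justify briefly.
18

Argument: The number of irreducible complex representations of a finite group equals its number of conjugacy classes. Z/9Z x Z/2Z is abelian of order 18, so every element is its own conjugacy class: 18 classes, so Z/9Z x Z/2Z (order 18) has exactly 18 irreducible complex representations.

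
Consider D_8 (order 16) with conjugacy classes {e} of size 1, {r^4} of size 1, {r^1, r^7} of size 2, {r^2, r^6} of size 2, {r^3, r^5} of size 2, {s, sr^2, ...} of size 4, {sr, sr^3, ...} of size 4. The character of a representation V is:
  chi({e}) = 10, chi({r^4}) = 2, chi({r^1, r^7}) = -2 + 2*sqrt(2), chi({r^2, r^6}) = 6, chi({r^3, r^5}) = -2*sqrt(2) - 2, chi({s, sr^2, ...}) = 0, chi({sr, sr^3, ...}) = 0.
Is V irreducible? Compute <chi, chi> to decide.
Not irreducible (reducible): <chi, chi> = 14 > 1.

Why: <chi, chi> = (1/|G|) sum_C |C| * |chi(C)|^2 = (1/16)[1*|10|^2 + 1*|2|^2 + 2*|-2 + 2*sqrt(2)|^2 + 2*|6|^2 + 2*|-2*sqrt(2) - 2|^2 + 4*|0|^2 + 4*|0|^2]
  = (1/16)[(100) + (4) + (24 - 16*sqrt(2)) + (72) + (16*sqrt(2) + 24) + (0) + (0)] = 224/16 = 14.
A character is irreducible iff <chi, chi> = 1, so this representation is reducible.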